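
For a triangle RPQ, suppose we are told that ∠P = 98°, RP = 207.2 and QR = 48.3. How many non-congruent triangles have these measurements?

RP·sin P = 207.2·sin(98°) ≈ 205.2.
Since ∠P is not acute, a triangle exists only if QR > RP; here QR ≤ RP, so there is no triangle.

0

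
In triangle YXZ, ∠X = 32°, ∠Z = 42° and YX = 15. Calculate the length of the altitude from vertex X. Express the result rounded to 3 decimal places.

The third angle is ∠Y = 180° − ∠X − ∠Z = 106.00°.
Law of sines: XZ = YX·sin Y/sin Z ≈ 21.549.
Law of sines: ZY = YX·sin X/sin Z ≈ 11.879.
Area = ½·YX·XZ·sin X ≈ 85.643.
The altitude from X has length 2·area/ZY ≈ 14.419.

h_X ≈ 14.419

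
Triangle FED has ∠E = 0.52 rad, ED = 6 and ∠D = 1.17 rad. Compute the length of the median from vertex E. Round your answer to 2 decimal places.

The third angle is ∠F = π − ∠E − ∠D = 1.452 rad.
Law of sines: DF = ED·sin E/sin F ≈ 3.0026.
Law of sines: FE = ED·sin D/sin F ≈ 5.564.
Median from E: ½√(2·FE² + 2·ED² − DF²) ≈ 5.5879.

m_E ≈ 5.59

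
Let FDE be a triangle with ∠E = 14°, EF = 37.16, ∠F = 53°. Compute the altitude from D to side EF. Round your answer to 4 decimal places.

The third angle is ∠D = 180° − ∠E − ∠F = 113.00°.
Law of sines: DE = EF·sin F/sin D ≈ 32.24.
Law of sines: FD = EF·sin E/sin D ≈ 9.7662.
Area = ½·EF·DE·sin E ≈ 144.92.
The altitude from D has length 2·area/EF ≈ 7.7996.

h_D ≈ 7.7996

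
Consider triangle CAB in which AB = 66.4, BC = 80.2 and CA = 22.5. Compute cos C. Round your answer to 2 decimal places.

By the law of cosines, cos C = (BC² + CA² − AB²) / (2·BC·CA) ≈ 0.70084, so ∠C ≈ 45.51°.

cos C ≈ 0.70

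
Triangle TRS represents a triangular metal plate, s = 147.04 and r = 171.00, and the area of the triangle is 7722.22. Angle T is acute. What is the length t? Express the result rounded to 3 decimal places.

105.730

From area = ½·r·s·sin T, we get sin T = 2·area/(r·s) ≈ 0.61424.
Taking the acute solution, ∠T ≈ 37.90°.
Law of cosines then gives t ≈ 105.73.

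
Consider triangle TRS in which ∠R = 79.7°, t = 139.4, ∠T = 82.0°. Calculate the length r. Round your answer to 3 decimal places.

138.501

The third angle is ∠S = 180° − ∠T − ∠R = 18.30°.
Law of sines: r = t·sin R/sin T ≈ 138.5.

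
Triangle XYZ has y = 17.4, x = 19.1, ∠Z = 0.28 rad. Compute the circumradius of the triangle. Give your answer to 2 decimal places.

By the law of cosines, z² = x² + y² − 2·x·y·cos Z = 28.776, so z ≈ 5.3643.
Area = ½·x·y·sin Z ≈ 45.922.
Circumradius = z/(2 sin Z) ≈ 9.7054.

9.71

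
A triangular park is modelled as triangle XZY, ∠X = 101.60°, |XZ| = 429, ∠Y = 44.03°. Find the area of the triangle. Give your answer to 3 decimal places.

The third angle is ∠Z = 180° − ∠Y − ∠X = 34.37°.
Law of sines: |ZY| = |XZ|·sin X/sin Y ≈ 604.63.
Law of sines: |YX| = |XZ|·sin Z/sin Y ≈ 348.45.
Area = ½·|XZ|·|ZY|·sin Z ≈ 73216.

73216.095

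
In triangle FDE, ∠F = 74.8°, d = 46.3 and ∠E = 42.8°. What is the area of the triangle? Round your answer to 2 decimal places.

The third angle is ∠D = 180° − ∠E − ∠F = 62.40°.
Law of sines: f = d·sin F/sin D ≈ 50.418.
Law of sines: e = d·sin E/sin D ≈ 35.498.
Area = ½·d·f·sin E ≈ 793.02.

793.02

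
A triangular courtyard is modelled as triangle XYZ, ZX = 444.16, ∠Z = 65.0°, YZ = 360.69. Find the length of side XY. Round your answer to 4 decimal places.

By the law of cosines, XY² = YZ² + ZX² − 2·YZ·ZX·cos Z = 1.9197e+05, so XY ≈ 438.14.

438.1382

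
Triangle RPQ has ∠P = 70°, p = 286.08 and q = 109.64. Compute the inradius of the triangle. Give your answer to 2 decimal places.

44.79

Law of sines: sin Q = q·sin P/p ≈ 0.36014.
Since p ≥ q, only the acute value applies: ∠Q ≈ 21.11°.
Then ∠R = 180° − ∠P − ∠Q ≈ 88.89°.
Law of sines gives r = p·sin R/sin P ≈ 304.38.
Area = ½·p·q·sin R ≈ 15680.
Semiperimeter s = (304.38+286.08+109.64)/2 = 350.05.
Inradius = area/s = 15680/350.05 ≈ 44.793.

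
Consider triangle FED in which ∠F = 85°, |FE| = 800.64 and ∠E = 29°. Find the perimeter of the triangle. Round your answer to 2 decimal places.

2098.61

The third angle is ∠D = 180° − ∠F − ∠E = 66.00°.
Law of sines: |ED| = |FE|·sin F/sin D ≈ 873.07.
Law of sines: |DF| = |FE|·sin E/sin D ≈ 424.89.
Semiperimeter s = (873.07+424.89+800.64)/2 = 1049.3.
Perimeter = 873.07 + 424.89 + 800.64 = 2098.6.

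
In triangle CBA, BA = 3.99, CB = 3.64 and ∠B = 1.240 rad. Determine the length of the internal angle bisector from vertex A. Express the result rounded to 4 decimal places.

By the law of cosines, AC² = CB² + BA² − 2·CB·BA·cos B = 19.735, so AC ≈ 4.4424.
Law of cosines again: cos A = (BA² + AC² − CB²)/(2·BA·AC) ≈ 0.63203, so ∠A ≈ 0.887 rad.
The bisector from A has length 2·BA·AC·cos(∠A/2)/(BA+AC) ≈ 3.7977.

3.7977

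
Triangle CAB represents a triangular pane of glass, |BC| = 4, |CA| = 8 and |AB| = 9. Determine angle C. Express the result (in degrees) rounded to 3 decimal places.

∠C ≈ 90.895°

By the law of cosines, cos C = (|BC|² + |CA|² − |AB|²) / (2·|BC|·|CA|) ≈ -0.01562, so ∠C ≈ 90.90°.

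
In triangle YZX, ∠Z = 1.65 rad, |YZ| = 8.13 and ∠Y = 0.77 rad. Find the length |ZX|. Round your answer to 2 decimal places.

8.57

The third angle is ∠X = π − ∠Y − ∠Z = 0.722 rad.
Law of sines: |ZX| = |YZ|·sin Y/sin X ≈ 8.5676.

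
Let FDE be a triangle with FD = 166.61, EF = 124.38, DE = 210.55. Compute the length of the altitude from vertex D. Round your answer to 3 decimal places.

h_D ≈ 166.551

Semiperimeter s = (210.55 + 124.38 + 166.61)/2 = 250.77.
Heron's formula: area = √(250.77·40.22·126.39·84.16) ≈ 10358.
The altitude from D has length 2·area/EF ≈ 166.55.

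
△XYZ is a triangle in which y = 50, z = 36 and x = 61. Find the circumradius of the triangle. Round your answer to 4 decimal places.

30.5066

By the law of cosines, cos X = (y² + z² − x²) / (2·y·z) ≈ 0.02083, so ∠X ≈ 88.81°.
Circumradius = x/(2 sin X) ≈ 30.507.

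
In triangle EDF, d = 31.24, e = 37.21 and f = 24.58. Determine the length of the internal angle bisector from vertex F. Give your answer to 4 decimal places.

t_F ≈ 31.8205

By the law of cosines, cos F = (e² + d² − f²) / (2·e·d) ≈ 0.75546, so ∠F ≈ 40.93°.
The bisector from F has length 2·e·d·cos(∠F/2)/(e+d) ≈ 31.821.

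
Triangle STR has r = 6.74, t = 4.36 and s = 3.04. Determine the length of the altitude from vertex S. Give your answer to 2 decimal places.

Semiperimeter p = (3.04 + 4.36 + 6.74)/2 = 7.07.
Heron's formula: area = √(7.07·4.03·2.71·0.33) ≈ 5.0478.
The altitude from S has length 2·area/s ≈ 3.3209.

3.32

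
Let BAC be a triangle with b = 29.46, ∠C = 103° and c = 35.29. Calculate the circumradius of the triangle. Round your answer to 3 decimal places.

R ≈ 18.109

Law of sines: sin B = b·sin C/c ≈ 0.81340.
Since c ≥ b, only the acute value applies: ∠B ≈ 54.43°.
Then ∠A = 180° − ∠C − ∠B ≈ 22.57°.
Law of sines gives a = c·sin A/sin C ≈ 13.901.
Circumradius = c/(2 sin C) ≈ 18.109.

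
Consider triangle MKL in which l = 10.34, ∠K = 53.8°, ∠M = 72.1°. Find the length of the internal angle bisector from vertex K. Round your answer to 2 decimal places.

The third angle is ∠L = 180° − ∠M − ∠K = 54.10°.
Law of sines: m = l·sin M/sin L ≈ 12.147.
Law of sines: k = l·sin K/sin L ≈ 10.301.
The bisector from K has length 2·l·m·cos(∠K/2)/(l+m) ≈ 9.9621.

t_K ≈ 9.96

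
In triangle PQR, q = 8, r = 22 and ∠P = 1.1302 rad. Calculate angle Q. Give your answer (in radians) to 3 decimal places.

By the law of cosines, p² = q² + r² − 2·q·r·cos P = 397.88, so p ≈ 19.947.
Law of cosines again: cos Q = (r² + p² − q²)/(2·r·p) ≈ 0.93188, so ∠Q ≈ 0.3712 rad.

∠Q ≈ 0.371 rad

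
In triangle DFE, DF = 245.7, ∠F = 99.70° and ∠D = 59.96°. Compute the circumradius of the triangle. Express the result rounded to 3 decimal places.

R ≈ 353.433

The third angle is ∠E = 180° − ∠D − ∠F = 20.34°.
Law of sines: FE = DF·sin D/sin E ≈ 611.92.
Law of sines: ED = DF·sin F/sin E ≈ 696.76.
Circumradius = DF/(2 sin E) ≈ 353.43.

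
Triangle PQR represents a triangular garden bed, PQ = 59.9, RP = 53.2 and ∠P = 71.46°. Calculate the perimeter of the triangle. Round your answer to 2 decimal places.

perimeter ≈ 179.37

By the law of cosines, QR² = RP² + PQ² − 2·RP·PQ·cos P = 4391.7, so QR ≈ 66.27.
Semiperimeter s = (66.27+53.2+59.9)/2 = 89.685.
Perimeter = 66.27 + 53.2 + 59.9 = 179.37.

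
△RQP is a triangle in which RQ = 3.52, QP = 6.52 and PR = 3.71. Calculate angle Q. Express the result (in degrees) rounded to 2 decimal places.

∠Q ≈ 26.34°

By the law of cosines, cos Q = (RQ² + QP² − PR²) / (2·RQ·QP) ≈ 0.89621, so ∠Q ≈ 26.34°.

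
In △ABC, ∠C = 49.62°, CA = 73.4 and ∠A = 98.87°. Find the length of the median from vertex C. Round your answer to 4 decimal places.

97.2605

The third angle is ∠B = 180° − ∠C − ∠A = 31.51°.
Law of sines: BC = CA·sin A/sin B ≈ 138.76.
Law of sines: AB = CA·sin C/sin B ≈ 106.98.
Median from C: ½√(2·BC² + 2·CA² − AB²) ≈ 97.26.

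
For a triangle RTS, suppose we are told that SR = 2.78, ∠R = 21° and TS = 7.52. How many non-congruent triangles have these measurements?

1

SR·sin R = 2.78·sin(21°) ≈ 0.9963.
Since TS ≥ SR, exactly one triangle exists.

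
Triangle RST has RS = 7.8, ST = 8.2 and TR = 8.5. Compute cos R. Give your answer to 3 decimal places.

By the law of cosines, cos R = (TR² + RS² − ST²) / (2·TR·RS) ≈ 0.49661, so ∠R ≈ 60.22°.

cos R ≈ 0.497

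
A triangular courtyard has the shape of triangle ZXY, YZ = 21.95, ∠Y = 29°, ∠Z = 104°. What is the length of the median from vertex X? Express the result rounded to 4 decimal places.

m_X ≈ 20.2345

The third angle is ∠X = 180° − ∠Y − ∠Z = 47.00°.
Law of sines: XY = YZ·sin Z/sin X ≈ 29.121.
Law of sines: ZX = YZ·sin Y/sin X ≈ 14.551.
Median from X: ½√(2·ZX² + 2·XY² − YZ²) ≈ 20.234.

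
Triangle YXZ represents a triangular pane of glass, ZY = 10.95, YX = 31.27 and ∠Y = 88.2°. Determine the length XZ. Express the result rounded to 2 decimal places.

32.81

By the law of cosines, XZ² = ZY² + YX² − 2·ZY·YX·cos Y = 1076.2, so XZ ≈ 32.806.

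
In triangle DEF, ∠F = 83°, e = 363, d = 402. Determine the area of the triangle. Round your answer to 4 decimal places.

72419.1449

Area = ½·d·e·sin F ≈ 72419.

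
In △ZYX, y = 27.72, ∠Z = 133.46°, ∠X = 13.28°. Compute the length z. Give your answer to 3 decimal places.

The third angle is ∠Y = 180° − ∠X − ∠Z = 33.26°.
Law of sines: z = y·sin Z/sin Y ≈ 36.687.

36.687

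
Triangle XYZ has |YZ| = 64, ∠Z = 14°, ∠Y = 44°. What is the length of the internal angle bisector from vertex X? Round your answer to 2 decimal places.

The third angle is ∠X = 180° − ∠Y − ∠Z = 122.00°.
Law of sines: |ZX| = |YZ|·sin Y/sin X ≈ 52.424.
Law of sines: |XY| = |YZ|·sin Z/sin X ≈ 18.257.
The bisector from X has length 2·|ZX|·|XY|·cos(∠X/2)/(|ZX|+|XY|) ≈ 13.13.

13.13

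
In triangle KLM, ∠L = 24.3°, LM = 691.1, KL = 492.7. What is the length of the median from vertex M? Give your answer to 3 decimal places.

m_M ≈ 477.462

By the law of cosines, MK² = KL² + LM² − 2·KL·LM·cos L = 99698, so MK ≈ 315.75.
Median from M: ½√(2·LM² + 2·MK² − KL²) ≈ 477.46.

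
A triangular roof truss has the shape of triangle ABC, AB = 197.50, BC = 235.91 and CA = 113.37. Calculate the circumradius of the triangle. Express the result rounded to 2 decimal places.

R ≈ 118.38

By the law of cosines, cos A = (CA² + AB² − BC²) / (2·CA·AB) ≈ -0.08473, so ∠A ≈ 94.86°.
Circumradius = BC/(2 sin A) ≈ 118.38.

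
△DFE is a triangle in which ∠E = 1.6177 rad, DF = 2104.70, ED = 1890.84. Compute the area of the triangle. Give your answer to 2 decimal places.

Law of sines: sin F = ED·sin E/DF ≈ 0.89740.
Since DF ≥ ED, only the acute value applies: ∠F ≈ 1.1138 rad.
Then ∠D = π − ∠E − ∠F ≈ 0.4100 rad.
Law of sines gives FE = DF·sin D/sin E ≈ 839.97.
Area = ½·DF·ED·sin D ≈ 7.9325e+05.

793251.99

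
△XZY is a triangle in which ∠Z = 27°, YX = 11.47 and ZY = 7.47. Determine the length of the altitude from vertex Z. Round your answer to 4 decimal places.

h_Z ≈ 5.2076

Law of sines: sin X = ZY·sin Z/YX ≈ 0.29567.
Since YX ≥ ZY, only the acute value applies: ∠X ≈ 17.20°.
Then ∠Y = 180° − ∠Z − ∠X ≈ 135.80°.
Law of sines gives XZ = YX·sin Y/sin Z ≈ 17.613.
Area = ½·YX·ZY·sin Y ≈ 29.866.
The altitude from Z has length 2·area/YX ≈ 5.2076.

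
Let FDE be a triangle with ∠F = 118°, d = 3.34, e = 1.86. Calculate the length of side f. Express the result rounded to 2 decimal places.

4.52

By the law of cosines, f² = d² + e² − 2·d·e·cos F = 20.448, so f ≈ 4.522.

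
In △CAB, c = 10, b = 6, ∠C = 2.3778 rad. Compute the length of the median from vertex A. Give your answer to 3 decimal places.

m_A ≈ 7.895

Law of sines: sin B = b·sin C/c ≈ 0.41500.
Since c ≥ b, only the acute value applies: ∠B ≈ 0.4279 rad.
Then ∠A = π − ∠C − ∠B ≈ 0.3359 rad.
Law of sines gives a = c·sin A/sin C ≈ 4.7649.
Median from A: ½√(2·b² + 2·c² − a²) ≈ 7.8945.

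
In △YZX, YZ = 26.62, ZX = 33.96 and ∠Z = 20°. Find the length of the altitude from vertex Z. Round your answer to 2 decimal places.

By the law of cosines, XY² = YZ² + ZX² − 2·YZ·ZX·cos Z = 162.91, so XY ≈ 12.764.
Area = ½·YZ·ZX·sin Z ≈ 154.6.
The altitude from Z has length 2·area/XY ≈ 24.224.

h_Z ≈ 24.22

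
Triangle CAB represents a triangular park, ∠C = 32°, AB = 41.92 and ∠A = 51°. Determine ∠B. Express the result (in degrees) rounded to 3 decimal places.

97.000

The third angle is ∠B = 180° − ∠C − ∠A = 97.00°.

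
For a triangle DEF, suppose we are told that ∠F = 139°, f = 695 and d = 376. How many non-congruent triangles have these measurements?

d·sin F = 376·sin(139°) ≈ 246.7.
Since ∠F is not acute, a triangle exists only if f > d; here f > d, so there is exactly one triangle.

1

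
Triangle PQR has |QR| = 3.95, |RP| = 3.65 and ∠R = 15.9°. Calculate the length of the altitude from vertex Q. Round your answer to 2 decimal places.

1.08

By the law of cosines, |PQ|² = |QR|² + |RP|² − 2·|QR|·|RP|·cos R = 1.1932, so |PQ| ≈ 1.0923.
Area = ½·|QR|·|RP|·sin R ≈ 1.9749.
The altitude from Q has length 2·area/|RP| ≈ 1.0821.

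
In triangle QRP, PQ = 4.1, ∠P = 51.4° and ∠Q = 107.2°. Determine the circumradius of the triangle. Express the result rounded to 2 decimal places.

The third angle is ∠R = 180° − ∠P − ∠Q = 21.40°.
Law of sines: RP = PQ·sin Q/sin R ≈ 10.734.
Law of sines: QR = PQ·sin P/sin R ≈ 8.7817.
Circumradius = PQ/(2 sin R) ≈ 5.6183.

5.62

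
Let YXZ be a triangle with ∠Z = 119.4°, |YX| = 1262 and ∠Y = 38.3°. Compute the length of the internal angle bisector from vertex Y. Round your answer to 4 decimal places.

723.4111

The third angle is ∠X = 180° − ∠Z − ∠Y = 22.30°.
Law of sines: |XZ| = |YX|·sin Y/sin Z ≈ 897.78.
Law of sines: |ZY| = |YX|·sin X/sin Z ≈ 549.66.
The bisector from Y has length 2·|ZY|·|YX|·cos(∠Y/2)/(|ZY|+|YX|) ≈ 723.41.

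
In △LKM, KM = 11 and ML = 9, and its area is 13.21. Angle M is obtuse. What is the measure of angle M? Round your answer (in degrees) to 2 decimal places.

From area = ½·KM·ML·sin M, we get sin M = 2·area/(KM·ML) ≈ 0.26687.
Taking the obtuse solution, ∠M ≈ 164.52°.

164.52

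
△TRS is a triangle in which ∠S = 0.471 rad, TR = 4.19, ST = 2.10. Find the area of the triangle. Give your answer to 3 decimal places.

area ≈ 2.836

Law of sines: sin R = ST·sin S/TR ≈ 0.22743.
Since TR ≥ ST, only the acute value applies: ∠R ≈ 0.229 rad.
Then ∠T = π − ∠S − ∠R ≈ 2.441 rad.
Law of sines gives RS = TR·sin T/sin S ≈ 5.9515.
Area = ½·TR·ST·sin T ≈ 2.8357.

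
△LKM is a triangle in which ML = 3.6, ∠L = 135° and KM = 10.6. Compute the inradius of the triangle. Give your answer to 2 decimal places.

0.90

Law of sines: sin K = ML·sin L/KM ≈ 0.24015.
Since KM ≥ ML, only the acute value applies: ∠K ≈ 13.90°.
Then ∠M = 180° − ∠L − ∠K ≈ 31.10°.
Law of sines gives LK = KM·sin M/sin L ≈ 7.7442.
Area = ½·KM·ML·sin M ≈ 9.8568.
Semiperimeter s = (10.6+3.6+7.7442)/2 = 10.972.
Inradius = area/s = 9.8568/10.972 ≈ 0.89835.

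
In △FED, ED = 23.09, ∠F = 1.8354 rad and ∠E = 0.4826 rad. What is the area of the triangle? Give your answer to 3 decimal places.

area ≈ 94.027

The third angle is ∠D = π − ∠F − ∠E = 0.8236 rad.
Law of sines: DF = ED·sin E/sin F ≈ 11.102.
Law of sines: FE = ED·sin D/sin F ≈ 17.549.
Area = ½·ED·DF·sin D ≈ 94.027.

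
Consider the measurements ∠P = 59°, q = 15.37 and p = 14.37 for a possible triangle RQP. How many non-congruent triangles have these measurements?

q·sin P = 15.37·sin(59°) ≈ 13.17.
Since q sin P < p < q (13.17 < 14.37 < 15.37), two triangles exist.

2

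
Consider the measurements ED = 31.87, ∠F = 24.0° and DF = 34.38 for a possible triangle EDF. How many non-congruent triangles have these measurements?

2

DF·sin F = 34.38·sin(24.0°) ≈ 13.98.
Since DF sin F < ED < DF (13.98 < 31.87 < 34.38), two triangles exist.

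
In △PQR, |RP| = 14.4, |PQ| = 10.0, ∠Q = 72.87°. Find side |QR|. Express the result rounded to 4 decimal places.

Law of sines: sin R = |PQ|·sin Q/|RP| ≈ 0.66364.
Since |RP| ≥ |PQ|, only the acute value applies: ∠R ≈ 41.58°.
Then ∠P = 180° − ∠Q − ∠R ≈ 65.55°.
Law of sines gives |QR| = |RP|·sin P/sin Q ≈ 13.717.

13.7174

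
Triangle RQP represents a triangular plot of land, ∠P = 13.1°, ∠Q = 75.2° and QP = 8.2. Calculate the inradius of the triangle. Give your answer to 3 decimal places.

The third angle is ∠R = 180° − ∠Q − ∠P = 91.70°.
Law of sines: PR = QP·sin Q/sin R ≈ 7.9314.
Law of sines: RQ = QP·sin P/sin R ≈ 1.8594.
Area = ½·QP·PR·sin P ≈ 7.3705.
Semiperimeter s = (8.2+7.9314+1.8594)/2 = 8.9954.
Inradius = area/s = 7.3705/8.9954 ≈ 0.81936.

0.819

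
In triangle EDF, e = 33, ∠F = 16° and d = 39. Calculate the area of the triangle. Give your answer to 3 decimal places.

Area = ½·e·d·sin F ≈ 177.37.

177.373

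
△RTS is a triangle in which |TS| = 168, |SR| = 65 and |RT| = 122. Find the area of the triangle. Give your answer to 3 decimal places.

area ≈ 3244.769

Semiperimeter s = (168 + 65 + 122)/2 = 177.5.
Heron's formula: area = √(177.5·9.5·112.5·55.5) ≈ 3244.8.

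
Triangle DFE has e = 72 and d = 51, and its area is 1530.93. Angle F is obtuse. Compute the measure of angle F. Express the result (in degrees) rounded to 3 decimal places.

From area = ½·e·d·sin F, we get sin F = 2·area/(e·d) ≈ 0.83384.
Taking the obtuse solution, ∠F ≈ 123.50°.

∠F ≈ 123.505°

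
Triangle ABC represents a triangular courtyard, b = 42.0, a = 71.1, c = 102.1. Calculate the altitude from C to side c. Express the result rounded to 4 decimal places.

h_C ≈ 23.3179

Semiperimeter s = (71.1 + 42 + 102.1)/2 = 107.6.
Heron's formula: area = √(107.6·36.5·65.6·5.5) ≈ 1190.4.
The altitude from C has length 2·area/c ≈ 23.318.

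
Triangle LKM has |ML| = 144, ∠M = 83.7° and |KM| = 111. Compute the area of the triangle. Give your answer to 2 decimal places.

Area = ½·|KM|·|ML|·sin M ≈ 7943.7.

7943.74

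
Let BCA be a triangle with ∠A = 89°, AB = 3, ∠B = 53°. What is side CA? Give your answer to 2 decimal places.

3.89

The third angle is ∠C = 180° − ∠A − ∠B = 38.00°.
Law of sines: CA = AB·sin B/sin C ≈ 3.8916.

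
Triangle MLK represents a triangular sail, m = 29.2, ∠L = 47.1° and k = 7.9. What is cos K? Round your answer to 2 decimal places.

By the law of cosines, l² = k² + m² − 2·k·m·cos L = 600.99, so l ≈ 24.515.
Law of cosines again: cos K = (m² + l² − k²)/(2·m·l) ≈ 0.97174, so ∠K ≈ 13.65°.

cos K ≈ 0.97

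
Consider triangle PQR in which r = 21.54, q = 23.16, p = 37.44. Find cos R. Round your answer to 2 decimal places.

cos R ≈ 0.85

By the law of cosines, cos R = (p² + q² − r²) / (2·p·q) ≈ 0.85005, so ∠R ≈ 31.78°.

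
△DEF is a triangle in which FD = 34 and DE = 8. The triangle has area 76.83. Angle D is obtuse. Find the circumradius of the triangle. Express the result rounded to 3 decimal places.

From area = ½·FD·DE·sin D, we get sin D = 2·area/(FD·DE) ≈ 0.56493.
Taking the obtuse solution, ∠D ≈ 145.60°.
Law of cosines then gives EF ≈ 40.852.
Circumradius = EF/(2 sin D) ≈ 36.157.

R ≈ 36.157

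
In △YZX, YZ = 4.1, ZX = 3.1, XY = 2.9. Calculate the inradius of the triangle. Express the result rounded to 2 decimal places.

r ≈ 0.89

Semiperimeter s = (3.1 + 2.9 + 4.1)/2 = 5.05.
Heron's formula: area = √(5.05·1.95·2.15·0.95) ≈ 4.4848.
Inradius = area/s = 4.4848/5.05 ≈ 0.88808.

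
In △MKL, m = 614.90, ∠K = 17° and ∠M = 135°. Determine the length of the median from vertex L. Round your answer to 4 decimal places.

423.9152

The third angle is ∠L = 180° − ∠M − ∠K = 28.00°.
Law of sines: k = m·sin K/sin M ≈ 254.25.
Law of sines: l = m·sin L/sin M ≈ 408.25.
Median from L: ½√(2·m² + 2·k² − l²) ≈ 423.92.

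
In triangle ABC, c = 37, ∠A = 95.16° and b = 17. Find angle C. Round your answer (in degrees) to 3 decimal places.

By the law of cosines, a² = b² + c² − 2·b·c·cos A = 1771.1, so a ≈ 42.085.
Law of cosines again: cos C = (a² + b² − c²)/(2·a·b) ≈ 0.48302, so ∠C ≈ 61.12°.

61.117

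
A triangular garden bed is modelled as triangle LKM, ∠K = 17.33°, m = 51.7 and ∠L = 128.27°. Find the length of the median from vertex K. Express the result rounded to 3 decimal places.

m_K ≈ 61.086

The third angle is ∠M = 180° − ∠L − ∠K = 34.40°.
Law of sines: l = m·sin L/sin M ≈ 71.844.
Law of sines: k = m·sin K/sin M ≈ 27.258.
Median from K: ½√(2·m² + 2·l² − k²) ≈ 61.086.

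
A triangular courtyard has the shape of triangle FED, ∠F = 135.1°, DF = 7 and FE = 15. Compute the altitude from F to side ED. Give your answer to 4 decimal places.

3.6047

By the law of cosines, ED² = DF² + FE² − 2·DF·FE·cos F = 422.75, so ED ≈ 20.561.
Area = ½·DF·FE·sin F ≈ 37.058.
The altitude from F has length 2·area/ED ≈ 3.6047.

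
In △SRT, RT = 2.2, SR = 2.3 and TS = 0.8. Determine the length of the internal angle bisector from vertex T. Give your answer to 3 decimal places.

By the law of cosines, cos T = (RT² + TS² − SR²) / (2·RT·TS) ≈ 0.05398, so ∠T ≈ 86.91°.
The bisector from T has length 2·RT·TS·cos(∠T/2)/(RT+TS) ≈ 0.85177.

0.852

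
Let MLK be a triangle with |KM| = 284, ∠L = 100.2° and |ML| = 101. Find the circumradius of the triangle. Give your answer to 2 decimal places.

Law of sines: sin K = |ML|·sin L/|KM| ≈ 0.35001.
Since |KM| ≥ |ML|, only the acute value applies: ∠K ≈ 20.49°.
Then ∠M = 180° − ∠L − ∠K ≈ 59.31°.
Law of sines gives |LK| = |KM|·sin M/sin L ≈ 248.15.
Circumradius = |KM|/(2 sin L) ≈ 144.28.

R ≈ 144.28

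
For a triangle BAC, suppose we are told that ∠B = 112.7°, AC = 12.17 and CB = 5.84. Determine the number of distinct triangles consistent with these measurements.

CB·sin B = 5.84·sin(112.7°) ≈ 5.388.
Since ∠B is not acute, a triangle exists only if AC > CB; here AC > CB, so there is exactly one triangle.

1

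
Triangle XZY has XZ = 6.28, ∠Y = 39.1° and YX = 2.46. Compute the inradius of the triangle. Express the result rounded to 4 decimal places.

r ≈ 0.7412

Law of sines: sin Z = YX·sin Y/XZ ≈ 0.24705.
Since XZ ≥ YX, only the acute value applies: ∠Z ≈ 14.30°.
Then ∠X = 180° − ∠Y − ∠Z ≈ 126.60°.
Law of sines gives ZY = XZ·sin X/sin Y ≈ 7.9944.
Area = ½·XZ·YX·sin X ≈ 6.2015.
Semiperimeter s = (7.9944+2.46+6.28)/2 = 8.3672.
Inradius = area/s = 6.2015/8.3672 ≈ 0.74117.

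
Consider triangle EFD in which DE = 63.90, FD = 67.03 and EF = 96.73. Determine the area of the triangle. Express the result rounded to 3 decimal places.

2132.702

Semiperimeter s = (67.03 + 63.9 + 96.73)/2 = 113.83.
Heron's formula: area = √(113.83·46.8·49.93·17.1) ≈ 2132.7.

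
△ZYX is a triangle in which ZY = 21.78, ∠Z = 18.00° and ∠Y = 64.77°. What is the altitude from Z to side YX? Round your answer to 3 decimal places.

h_Z ≈ 19.702

The third angle is ∠X = 180° − ∠Z − ∠Y = 97.23°.
Law of sines: YX = ZY·sin Z/sin X ≈ 6.7843.
Law of sines: XZ = ZY·sin Y/sin X ≈ 19.86.
Area = ½·ZY·YX·sin Y ≈ 66.833.
The altitude from Z has length 2·area/YX ≈ 19.702.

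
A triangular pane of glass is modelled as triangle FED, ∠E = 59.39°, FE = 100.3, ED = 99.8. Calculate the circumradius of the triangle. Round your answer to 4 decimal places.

By the law of cosines, DF² = FE² + ED² − 2·FE·ED·cos E = 9826.2, so DF ≈ 99.127.
Area = ½·FE·ED·sin E ≈ 4307.5.
Circumradius = DF/(2 sin E) ≈ 57.588.

57.5883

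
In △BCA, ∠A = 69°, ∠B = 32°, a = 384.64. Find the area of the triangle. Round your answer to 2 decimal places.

The third angle is ∠C = 180° − ∠A − ∠B = 79.00°.
Law of sines: b = a·sin B/sin A ≈ 218.33.
Law of sines: c = a·sin C/sin A ≈ 404.44.
Area = ½·a·b·sin C ≈ 41218.

41217.67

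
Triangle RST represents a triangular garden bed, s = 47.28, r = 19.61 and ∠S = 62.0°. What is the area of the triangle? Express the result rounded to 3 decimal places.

area ≈ 460.584

Law of sines: sin R = r·sin S/s ≈ 0.36621.
Since s ≥ r, only the acute value applies: ∠R ≈ 21.48°.
Then ∠T = 180° − ∠S − ∠R ≈ 96.52°.
Law of sines gives t = s·sin T/sin S ≈ 53.202.
Area = ½·s·r·sin T ≈ 460.58.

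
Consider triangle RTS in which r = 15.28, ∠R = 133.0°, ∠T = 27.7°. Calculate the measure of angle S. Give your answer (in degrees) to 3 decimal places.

19.300

The third angle is ∠S = 180° − ∠R − ∠T = 19.30°.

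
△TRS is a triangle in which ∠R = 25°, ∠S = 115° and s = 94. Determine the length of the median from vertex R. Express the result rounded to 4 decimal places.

The third angle is ∠T = 180° − ∠R − ∠S = 40.00°.
Law of sines: t = s·sin T/sin S ≈ 66.668.
Law of sines: r = s·sin R/sin S ≈ 43.833.
Median from R: ½√(2·s² + 2·t² − r²) ≈ 78.486.

m_R ≈ 78.4857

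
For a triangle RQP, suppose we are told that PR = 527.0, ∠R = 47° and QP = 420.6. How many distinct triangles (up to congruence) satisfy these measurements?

2

PR·sin R = 527.0·sin(47°) ≈ 385.4.
Since PR sin R < QP < PR (385.4 < 420.6 < 527.0), two triangles exist.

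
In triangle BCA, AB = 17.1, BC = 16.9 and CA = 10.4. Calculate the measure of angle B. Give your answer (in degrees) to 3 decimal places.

By the law of cosines, cos B = (AB² + BC² − CA²) / (2·AB·BC) ≈ 0.81293, so ∠B ≈ 35.62°.

∠B ≈ 35.616°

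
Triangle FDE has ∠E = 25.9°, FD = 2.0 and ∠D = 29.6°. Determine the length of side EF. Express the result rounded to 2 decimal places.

2.26

The third angle is ∠F = 180° − ∠D − ∠E = 124.50°.
Law of sines: EF = FD·sin D/sin E ≈ 2.2616.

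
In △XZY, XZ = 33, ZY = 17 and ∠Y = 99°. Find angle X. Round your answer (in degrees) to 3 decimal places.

Law of sines: sin X = ZY·sin Y/XZ ≈ 0.50881.
Since XZ ≥ ZY, only the acute value applies: ∠X ≈ 30.58°.
Then ∠Z = 180° − ∠Y − ∠X ≈ 50.42°.

30.585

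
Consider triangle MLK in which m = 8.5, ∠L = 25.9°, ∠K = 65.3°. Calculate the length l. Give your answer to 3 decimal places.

3.714

The third angle is ∠M = 180° − ∠L − ∠K = 88.80°.
Law of sines: l = m·sin L/sin M ≈ 3.7136.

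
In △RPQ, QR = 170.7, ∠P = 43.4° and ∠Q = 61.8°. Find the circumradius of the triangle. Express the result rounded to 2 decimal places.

The third angle is ∠R = 180° − ∠P − ∠Q = 74.80°.
Law of sines: PQ = QR·sin R/sin P ≈ 239.75.
Law of sines: RP = QR·sin Q/sin P ≈ 218.95.
Circumradius = QR/(2 sin P) ≈ 124.22.

124.22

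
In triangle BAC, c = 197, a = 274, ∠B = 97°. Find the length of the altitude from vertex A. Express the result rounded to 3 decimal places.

195.532

By the law of cosines, b² = a² + c² − 2·a·c·cos B = 1.2704e+05, so b ≈ 356.43.
Area = ½·a·c·sin B ≈ 26788.
The altitude from A has length 2·area/a ≈ 195.53.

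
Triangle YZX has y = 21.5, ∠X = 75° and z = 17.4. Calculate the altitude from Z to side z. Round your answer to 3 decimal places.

By the law of cosines, x² = y² + z² − 2·y·z·cos X = 571.36, so x ≈ 23.903.
Area = ½·y·z·sin X ≈ 180.68.
The altitude from Z has length 2·area/z ≈ 20.767.

h_Z ≈ 20.767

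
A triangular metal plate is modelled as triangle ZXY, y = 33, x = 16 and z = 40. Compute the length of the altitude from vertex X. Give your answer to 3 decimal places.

Semiperimeter s = (40 + 16 + 33)/2 = 44.5.
Heron's formula: area = √(44.5·4.5·28.5·11.5) ≈ 256.19.
The altitude from X has length 2·area/x ≈ 32.023.

h_X ≈ 32.023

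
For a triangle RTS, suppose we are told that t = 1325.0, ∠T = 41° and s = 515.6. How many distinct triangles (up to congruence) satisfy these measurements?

1

s·sin T = 515.6·sin(41°) ≈ 338.3.
Since t ≥ s, exactly one triangle exists.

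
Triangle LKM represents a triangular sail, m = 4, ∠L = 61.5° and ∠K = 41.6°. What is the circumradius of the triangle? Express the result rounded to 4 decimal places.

The third angle is ∠M = 180° − ∠L − ∠K = 76.90°.
Law of sines: l = m·sin L/sin M ≈ 3.6092.
Law of sines: k = m·sin K/sin M ≈ 2.7267.
Circumradius = m/(2 sin M) ≈ 2.0534.

R ≈ 2.0534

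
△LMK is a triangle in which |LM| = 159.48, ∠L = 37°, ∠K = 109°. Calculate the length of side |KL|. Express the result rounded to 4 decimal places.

94.3187

The third angle is ∠M = 180° − ∠K − ∠L = 34.00°.
Law of sines: |KL| = |LM|·sin M/sin K ≈ 94.319.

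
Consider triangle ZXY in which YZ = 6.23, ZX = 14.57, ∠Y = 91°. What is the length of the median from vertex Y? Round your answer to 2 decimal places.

Law of sines: sin X = YZ·sin Y/ZX ≈ 0.42753.
Since ZX ≥ YZ, only the acute value applies: ∠X ≈ 25.31°.
Then ∠Z = 180° − ∠Y − ∠X ≈ 63.69°.
Law of sines gives XY = ZX·sin Z/sin Y ≈ 13.063.
Median from Y: ½√(2·XY² + 2·YZ² − ZX²) ≈ 7.1869.

m_Y ≈ 7.19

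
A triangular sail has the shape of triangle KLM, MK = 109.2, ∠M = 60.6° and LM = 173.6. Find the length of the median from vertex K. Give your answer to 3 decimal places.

By the law of cosines, KL² = LM² + MK² − 2·LM·MK·cos M = 23449, so KL ≈ 153.13.
Median from K: ½√(2·MK² + 2·KL² − LM²) ≈ 100.76.

100.761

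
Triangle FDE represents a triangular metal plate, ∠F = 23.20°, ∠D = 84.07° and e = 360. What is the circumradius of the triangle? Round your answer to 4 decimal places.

R ≈ 188.4982

The third angle is ∠E = 180° − ∠F − ∠D = 72.73°.
Law of sines: f = e·sin F/sin E ≈ 148.51.
Law of sines: d = e·sin D/sin E ≈ 374.98.
Circumradius = e/(2 sin E) ≈ 188.5.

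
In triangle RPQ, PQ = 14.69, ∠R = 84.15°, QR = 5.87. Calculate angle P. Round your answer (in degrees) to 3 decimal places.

Law of sines: sin P = QR·sin R/PQ ≈ 0.39751.
Since PQ ≥ QR, only the acute value applies: ∠P ≈ 23.42°.
Then ∠Q = 180° − ∠R − ∠P ≈ 72.43°.

∠P ≈ 23.423°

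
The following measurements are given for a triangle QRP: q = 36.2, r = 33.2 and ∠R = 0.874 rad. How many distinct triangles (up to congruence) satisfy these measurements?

2

q·sin R = 36.2·sin(0.874 rad) ≈ 27.76.
Since q sin R < r < q (27.76 < 33.2 < 36.2), two triangles exist.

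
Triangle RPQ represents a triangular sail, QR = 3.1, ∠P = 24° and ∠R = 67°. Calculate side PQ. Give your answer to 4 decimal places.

The third angle is ∠Q = 180° − ∠R − ∠P = 89.00°.
Law of sines: PQ = QR·sin R/sin P ≈ 7.0158.

7.0158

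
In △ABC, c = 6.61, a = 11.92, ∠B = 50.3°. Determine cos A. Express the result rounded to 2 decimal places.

By the law of cosines, b² = c² + a² − 2·c·a·cos B = 85.12, so b ≈ 9.226.
Law of cosines again: cos A = (b² + c² − a²)/(2·b·c) ≈ -0.10883, so ∠A ≈ 96.25°.

-0.11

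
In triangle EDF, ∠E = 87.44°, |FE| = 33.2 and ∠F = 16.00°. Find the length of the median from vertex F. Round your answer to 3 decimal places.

33.323

The third angle is ∠D = 180° − ∠F − ∠E = 76.56°.
Law of sines: |DF| = |FE|·sin E/sin D ≈ 34.101.
Law of sines: |ED| = |FE|·sin F/sin D ≈ 9.4088.
Median from F: ½√(2·|DF|² + 2·|FE|² − |ED|²) ≈ 33.323.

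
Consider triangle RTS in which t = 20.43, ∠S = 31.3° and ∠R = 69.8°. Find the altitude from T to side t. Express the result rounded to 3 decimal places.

10.151

The third angle is ∠T = 180° − ∠S − ∠R = 78.90°.
Law of sines: r = t·sin R/sin T ≈ 19.539.
Law of sines: s = t·sin S/sin T ≈ 10.816.
Area = ½·t·r·sin S ≈ 103.69.
The altitude from T has length 2·area/t ≈ 10.151.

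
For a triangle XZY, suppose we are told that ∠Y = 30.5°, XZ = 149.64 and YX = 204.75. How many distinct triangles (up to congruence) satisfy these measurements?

2

YX·sin Y = 204.75·sin(30.5°) ≈ 103.9.
Since YX sin Y < XZ < YX (103.9 < 149.64 < 204.75), two triangles exist.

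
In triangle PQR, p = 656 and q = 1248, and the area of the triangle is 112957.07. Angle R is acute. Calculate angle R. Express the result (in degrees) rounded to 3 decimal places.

∠R ≈ 16.018°

From area = ½·p·q·sin R, we get sin R = 2·area/(p·q) ≈ 0.27595.
Taking the acute solution, ∠R ≈ 16.02°.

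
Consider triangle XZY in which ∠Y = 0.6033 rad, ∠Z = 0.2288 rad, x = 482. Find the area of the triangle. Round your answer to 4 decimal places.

The third angle is ∠X = π − ∠Z − ∠Y = 2.3095 rad.
Law of sines: z = x·sin Z/sin X ≈ 147.86.
Law of sines: y = x·sin Y/sin X ≈ 369.88.
Area = ½·x·z·sin Y ≈ 20218.

area ≈ 20217.9443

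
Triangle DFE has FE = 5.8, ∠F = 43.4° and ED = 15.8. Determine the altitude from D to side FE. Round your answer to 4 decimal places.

13.4005

Law of sines: sin D = FE·sin F/ED ≈ 0.25222.
Since ED ≥ FE, only the acute value applies: ∠D ≈ 14.61°.
Then ∠E = 180° − ∠F − ∠D ≈ 121.99°.
Law of sines gives DF = ED·sin E/sin F ≈ 19.503.
Area = ½·ED·FE·sin E ≈ 38.861.
The altitude from D has length 2·area/FE ≈ 13.4.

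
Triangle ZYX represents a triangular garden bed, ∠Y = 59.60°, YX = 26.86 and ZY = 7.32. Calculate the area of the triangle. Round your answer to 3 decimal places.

Area = ½·ZY·YX·sin Y ≈ 84.792.

area ≈ 84.792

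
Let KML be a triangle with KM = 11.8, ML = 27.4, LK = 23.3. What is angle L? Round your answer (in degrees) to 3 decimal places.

By the law of cosines, cos L = (ML² + LK² − KM²) / (2·ML·LK) ≈ 0.90411, so ∠L ≈ 25.30°.

∠L ≈ 25.296°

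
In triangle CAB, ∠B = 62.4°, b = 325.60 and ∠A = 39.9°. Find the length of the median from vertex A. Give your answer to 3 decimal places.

The third angle is ∠C = 180° − ∠A − ∠B = 77.70°.
Law of sines: c = b·sin C/sin B ≈ 358.98.
Law of sines: a = b·sin A/sin B ≈ 235.67.
Median from A: ½√(2·b² + 2·c² − a²) ≈ 321.8.

m_A ≈ 321.798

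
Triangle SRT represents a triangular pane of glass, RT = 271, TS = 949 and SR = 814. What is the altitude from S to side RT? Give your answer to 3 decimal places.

Semiperimeter s = (271 + 949 + 814)/2 = 1017.
Heron's formula: area = √(1017·746·68·203) ≈ 1.0234e+05.
The altitude from S has length 2·area/RT ≈ 755.25.

755.254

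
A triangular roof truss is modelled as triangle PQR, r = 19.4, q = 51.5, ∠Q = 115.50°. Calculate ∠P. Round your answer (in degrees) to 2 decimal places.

44.62

Law of sines: sin R = r·sin Q/q ≈ 0.34000.
Since q ≥ r, only the acute value applies: ∠R ≈ 19.88°.
Then ∠P = 180° − ∠Q − ∠R ≈ 44.62°.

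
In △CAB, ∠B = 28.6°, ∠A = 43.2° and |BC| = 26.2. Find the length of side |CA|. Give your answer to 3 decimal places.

18.321

The third angle is ∠C = 180° − ∠A − ∠B = 108.20°.
Law of sines: |CA| = |BC|·sin B/sin A ≈ 18.321.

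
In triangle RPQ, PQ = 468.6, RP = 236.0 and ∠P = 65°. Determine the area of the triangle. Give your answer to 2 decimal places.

area ≈ 50114.11

Area = ½·RP·PQ·sin P ≈ 50114.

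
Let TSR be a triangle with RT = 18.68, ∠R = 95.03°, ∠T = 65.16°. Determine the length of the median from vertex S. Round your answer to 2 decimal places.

The third angle is ∠S = 180° − ∠R − ∠T = 19.81°.
Law of sines: SR = RT·sin T/sin S ≈ 50.02.
Law of sines: TS = RT·sin R/sin S ≈ 54.907.
Median from S: ½√(2·TS² + 2·SR² − RT²) ≈ 51.683.

51.68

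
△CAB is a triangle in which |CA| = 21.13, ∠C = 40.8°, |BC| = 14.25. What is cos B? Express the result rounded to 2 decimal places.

cos B ≈ -0.13

By the law of cosines, |AB|² = |BC|² + |CA|² − 2·|BC|·|CA|·cos C = 193.67, so |AB| ≈ 13.917.
Law of cosines again: cos B = (|AB|² + |BC|² − |CA|²)/(2·|AB|·|BC|) ≈ -0.12541, so ∠B ≈ 97.20°.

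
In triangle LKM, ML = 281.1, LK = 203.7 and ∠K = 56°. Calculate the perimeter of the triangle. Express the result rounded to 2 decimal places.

Law of sines: sin M = LK·sin K/ML ≈ 0.60076.
Since ML ≥ LK, only the acute value applies: ∠M ≈ 36.92°.
Then ∠L = 180° − ∠K − ∠M ≈ 87.08°.
Law of sines gives KM = ML·sin L/sin K ≈ 338.63.
Semiperimeter s = (338.63+281.1+203.7)/2 = 411.71.
Perimeter = 338.63 + 281.1 + 203.7 = 823.43.

perimeter ≈ 823.43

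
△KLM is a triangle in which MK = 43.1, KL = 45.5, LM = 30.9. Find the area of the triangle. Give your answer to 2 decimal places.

Semiperimeter s = (30.9 + 43.1 + 45.5)/2 = 59.75.
Heron's formula: area = √(59.75·28.85·16.65·14.25) ≈ 639.52.

639.52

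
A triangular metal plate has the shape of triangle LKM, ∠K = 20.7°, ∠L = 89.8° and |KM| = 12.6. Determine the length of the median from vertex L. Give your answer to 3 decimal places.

m_L ≈ 6.315

The third angle is ∠M = 180° − ∠L − ∠K = 69.50°.
Law of sines: |ML| = |KM|·sin K/sin L ≈ 4.4538.
Law of sines: |LK| = |KM|·sin M/sin L ≈ 11.802.
Median from L: ½√(2·|ML|² + 2·|LK|² − |KM|²) ≈ 6.3145.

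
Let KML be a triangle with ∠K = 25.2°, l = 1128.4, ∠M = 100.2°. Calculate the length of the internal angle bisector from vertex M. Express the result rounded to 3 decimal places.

t_M ≈ 496.708

The third angle is ∠L = 180° − ∠K − ∠M = 54.60°.
Law of sines: k = l·sin K/sin L ≈ 589.42.
Law of sines: m = l·sin M/sin L ≈ 1362.4.
The bisector from M has length 2·l·k·cos(∠M/2)/(l+k) ≈ 496.71.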